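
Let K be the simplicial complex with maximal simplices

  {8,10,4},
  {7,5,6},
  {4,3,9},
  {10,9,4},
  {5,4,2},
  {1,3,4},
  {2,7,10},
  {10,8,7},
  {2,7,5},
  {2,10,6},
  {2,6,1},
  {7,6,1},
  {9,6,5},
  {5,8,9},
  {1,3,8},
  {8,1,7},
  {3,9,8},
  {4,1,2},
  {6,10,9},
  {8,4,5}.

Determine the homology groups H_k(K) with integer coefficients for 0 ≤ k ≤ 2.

H_0 = Z,  H_1 = Z ⊕ Z/2,  H_2 = 0.

We work with the vertex ordering 1 < 2 < 3 < 4 < 5 < 6 < 7 < 8 < 9 < 10. The simplices of K, each written with vertices in increasing order, are:

  0-simplices (10): [1], [2], [3], [4], [5], [6], [7], [8], [9], [10]
  1-simplices (30): (30 of them)
  2-simplices (20): (20 of them)

so the chain groups are C_0 ≅ Z^10, C_1 ≅ Z^30, C_2 ≅ Z^20.

The boundary map ∂_1: C_1 → C_0 maps an edge to its endpoints' difference, ∂[p,q] = q − p.
This gives a 10×30 integer matrix of rank 9; reducing to Smith normal form yields diagonal entries (1,1,1,1,1,1,1,1,1).

The boundary map ∂_2: C_2 → C_1 maps a triangle to the signed sum of its edges. For instance
  ∂[7,8,10] = [8,10] − [7,10] + [7,8],
  ∂[5,6,7] = [6,7] − [5,7] + [5,6].
The 30×20 boundary matrix has rank 20 and Smith normal form diag(1,1,1,1,1,1,1,1,1,1,1,1,1,1,1,1,1,1,1,2).

Reading off H_k = ker ∂_k / im ∂_{k+1}:

  H_0: rank C_0 − rank ∂_1 = 10 − 9 = 1, and the invariant factors of ∂_1 are all 1, so H_0 = Z.
  H_1: rank ker ∂_1 − rank ∂_2 = (30 − 9) − 20 = 1, and ∂_2 has invariant factor 2 > 1, so H_1 = Z ⊕ Z/2.
  H_2: rank ker ∂_2 − rank ∂_3 = (20 − 20) − 0 = 0, and there is no ∂_3, so H_2 = 0.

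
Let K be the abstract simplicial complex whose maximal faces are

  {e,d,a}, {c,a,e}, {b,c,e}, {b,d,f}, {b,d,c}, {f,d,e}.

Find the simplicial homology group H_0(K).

H_0 = Z.

Order the vertices as a < b < c < d < e < f. Listing each simplex with vertices in this order, K has dimension 2 with simplices:

  0-simplices (6): a, b, c, d, e, f
  1-simplices (12): ac, ad, ae, bc, bd, be, bf, cd, ce, de, df, ef
  2-simplices (6): ace, ade, bcd, bce, bdf, def

so the chain groups are C_0 ≅ Z^6, C_1 ≅ Z^12, C_2 ≅ Z^6.

∂_1: C_1 → C_0 maps an edge to its endpoints' difference, ∂[p,q] = q − p. For instance
  ∂ac = c − a.
The 6×12 boundary matrix has rank 5 and Smith normal form diag(1,1,1,1,1).

∂_2: C_2 → C_1 acts by ∂[p,q,r] = [q,r] − [p,r] + [p,q]. For instance
  ∂bce = ce − be + bc,
  ∂bcd = cd − bd + bc.
This gives a 12×6 integer matrix of rank 6; reducing to Smith normal form yields diagonal entries (1,1,1,1,1,1).

Computing H_k = (kernel of ∂_k) / (image of ∂_{k+1}):

  H_0: rank C_0 − rank ∂_1 = 6 − 5 = 1, and the invariant factors of ∂_1 are all 1, so H_0 ≅ Z.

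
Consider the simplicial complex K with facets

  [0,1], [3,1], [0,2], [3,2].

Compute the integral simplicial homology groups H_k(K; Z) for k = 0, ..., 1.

Order the vertices as 0 < 1 < 2 < 3. Listing each simplex with vertices in this order, K has dimension 1 with simplices:

  0-simplices (4): [0], [1], [2], [3]
  1-simplices (4): [0,1], [0,2], [1,3], [2,3]

so the chain groups are C_0 ≅ Z^4, C_1 ≅ Z^4.

∂_1: C_1 → C_0 sends each edge [p,q] (with p < q) to q − p. For instance
  ∂[0,1] = [1] − [0].
As a 4×4 matrix over Z this has rank 3, with invariant factors (1,1,1).

Computing H_k = (kernel of ∂_k) / (image of ∂_{k+1}):

  H_0: rank C_0 − rank ∂_1 = 4 − 3 = 1, and the invariant factors of ∂_1 are all 1, so H_0 = Z.
  H_1: rank ker ∂_1 − rank ∂_2 = (4 − 3) − 0 = 1, and there is no ∂_2, so H_1 = Z.

(K is a triangulation of the circle S^1.)

H_0 = Z,  H_1 = Z.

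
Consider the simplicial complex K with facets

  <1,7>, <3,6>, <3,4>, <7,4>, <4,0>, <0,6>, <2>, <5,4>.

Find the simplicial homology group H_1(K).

H_1 ≅ Z.

Take the total order 0 < 1 < 2 < 3 < 4 < 5 < 6 < 7 on the vertex set. Then K (dimension 1) consists of the simplices:

  0-simplices (8): [0], [1], [2], [3], [4], [5], [6], [7]
  1-simplices (7): [0,4], [0,6], [1,7], [3,4], [3,6], [4,5], [4,7]

Hence C_0 ≅ Z^8, C_1 ≅ Z^7.

∂_1: C_1 → C_0 sends each edge [p,q] (with p < q) to q − p.
The 8×7 boundary matrix has rank 6 and Smith normal form diag(1,1,1,1,1,1).

Reading off H_k = ker ∂_k / im ∂_{k+1}:

  H_1: rank ker ∂_1 − rank ∂_2 = (7 − 6) − 0 = 1, and there is no ∂_2, so H_1 ≅ Z.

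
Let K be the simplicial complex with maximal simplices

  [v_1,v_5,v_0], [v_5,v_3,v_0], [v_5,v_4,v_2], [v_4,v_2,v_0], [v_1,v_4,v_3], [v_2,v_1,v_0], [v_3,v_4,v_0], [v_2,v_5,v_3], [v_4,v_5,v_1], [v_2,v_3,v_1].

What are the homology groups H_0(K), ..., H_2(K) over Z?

H_0 = Z,  H_1 = Z/2,  H_2 = 0.

Take the total order v_0 < v_1 < v_2 < v_3 < v_4 < v_5 on the vertex set. Then K (dimension 2) consists of the simplices:

  0-simplices (6): [v_0], [v_1], [v_2], [v_3], [v_4], [v_5]
  1-simplices (15): (15 of them)
  2-simplices (10): [v_0,v_1,v_2], [v_0,v_1,v_5], [v_0,v_2,v_4], [v_0,v_3,v_4], [v_0,v_3,v_5], [v_1,v_2,v_3], [v_1,v_3,v_4], [v_1,v_4,v_5], [v_2,v_3,v_5], [v_2,v_4,v_5]

Hence C_0 ≅ Z^6, C_1 ≅ Z^15, C_2 ≅ Z^10.

∂_1: C_1 → C_0 sends each edge [p,q] (with p < q) to q − p. For instance
  ∂[v_0,v_4] = [v_4] − [v_0].
The resulting 6×15 matrix has rank 5, and its Smith normal form has invariant factors (1,1,1,1,1).

The boundary map ∂_2: C_2 → C_1 acts by ∂[p,q,r] = [q,r] − [p,r] + [p,q]. For instance
  ∂[v_0,v_3,v_4] = [v_3,v_4] − [v_0,v_4] + [v_0,v_3],
  ∂[v_0,v_3,v_5] = [v_3,v_5] − [v_0,v_5] + [v_0,v_3].
This gives a 15×10 integer matrix of rank 10; reducing to Smith normal form yields diagonal entries (1,1,1,1,1,1,1,1,1,2).

From H_k ≅ ker(∂_k) / im(∂_{k+1}) we obtain:

  H_0: rank C_0 − rank ∂_1 = 6 − 5 = 1, and the invariant factors of ∂_1 are all 1, so H_0 = Z.
  H_1: rank ker ∂_1 − rank ∂_2 = (15 − 5) − 10 = 0, and ∂_2 has invariant factor 2 > 1, so H_1 = Z/2.
  H_2: rank ker ∂_2 − rank ∂_3 = (10 − 10) − 0 = 0, and there is no ∂_3, so H_2 = 0.

As a check, the Euler characteristic is 6 − 15 + 10 = 1, which agrees with 1 − 0 + 0 = 1.
(K is a triangulation of the real projective plane RP^2.)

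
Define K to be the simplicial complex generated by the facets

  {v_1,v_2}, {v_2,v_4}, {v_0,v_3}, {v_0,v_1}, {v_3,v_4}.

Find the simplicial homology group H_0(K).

H_0 = Z.

Order the vertices as v_0 < v_1 < v_2 < v_3 < v_4. Listing each simplex with vertices in this order, K has dimension 1 with simplices:

  0-simplices (5): [v_0], [v_1], [v_2], [v_3], [v_4]
  1-simplices (5): [v_0,v_1], [v_0,v_3], [v_1,v_2], [v_2,v_4], [v_3,v_4]

Hence C_0 ≅ Z^5, C_1 ≅ Z^5.

Boundary ∂_1: C_1 → C_0 is given by ∂[p,q] = [q] − [p]. For instance
  ∂[v_0,v_1] = [v_1] − [v_0].
The resulting 5×5 matrix has rank 4, and its Smith normal form has invariant factors (1,1,1,1).

Computing H_k = (kernel of ∂_k) / (image of ∂_{k+1}):

  H_0: rank C_0 − rank ∂_1 = 5 − 4 = 1, and the invariant factors of ∂_1 are all 1, so H_0 = Z.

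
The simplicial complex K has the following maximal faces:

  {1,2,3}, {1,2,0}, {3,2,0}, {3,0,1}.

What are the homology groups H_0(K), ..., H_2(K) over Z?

Fix the vertex order 0 < 1 < 2 < 3 and write every simplex with vertices in increasing order. Then dim K = 2 and the simplices of K are:

  0-simplices (4): [0], [1], [2], [3]
  1-simplices (6): [0,1], [0,2], [0,3], [1,2], [1,3], [2,3]
  2-simplices (4): [0,1,2], [0,1,3], [0,2,3], [1,2,3]

giving chain groups C_0 ≅ Z^4, C_1 ≅ Z^6, C_2 ≅ Z^4.

∂_1: C_1 → C_0 is given by ∂[p,q] = [q] − [p]. For instance
  ∂[0,1] = [1] − [0].
As a 4×6 matrix over Z this has rank 3, with invariant factors (1,1,1).

Boundary ∂_2: C_2 → C_1 sends each 2-simplex [p,q,r] to [q,r] − [p,r] + [p,q]. For instance
  ∂[1,2,3] = [2,3] − [1,3] + [1,2],
  ∂[0,1,3] = [1,3] − [0,3] + [0,1].
As a 6×4 matrix over Z this has rank 3, with invariant factors (1,1,1).

Computing H_k = (kernel of ∂_k) / (image of ∂_{k+1}):

  H_0: rank C_0 − rank ∂_1 = 4 − 3 = 1, and the invariant factors of ∂_1 are all 1, so H_0 = Z.
  H_1: rank ker ∂_1 − rank ∂_2 = (6 − 3) − 3 = 0, and the invariant factors of ∂_2 are all 1, so H_1 = 0.
  H_2: rank ker ∂_2 − rank ∂_3 = (4 − 3) − 0 = 1, and there is no ∂_3, so H_2 = Z.

As a check, the Euler characteristic is 4 − 6 + 4 = 2, which agrees with 1 − 0 + 1 = 2.

H_0 ≅ Z,  H_1 = 0,  H_2 ≅ Z.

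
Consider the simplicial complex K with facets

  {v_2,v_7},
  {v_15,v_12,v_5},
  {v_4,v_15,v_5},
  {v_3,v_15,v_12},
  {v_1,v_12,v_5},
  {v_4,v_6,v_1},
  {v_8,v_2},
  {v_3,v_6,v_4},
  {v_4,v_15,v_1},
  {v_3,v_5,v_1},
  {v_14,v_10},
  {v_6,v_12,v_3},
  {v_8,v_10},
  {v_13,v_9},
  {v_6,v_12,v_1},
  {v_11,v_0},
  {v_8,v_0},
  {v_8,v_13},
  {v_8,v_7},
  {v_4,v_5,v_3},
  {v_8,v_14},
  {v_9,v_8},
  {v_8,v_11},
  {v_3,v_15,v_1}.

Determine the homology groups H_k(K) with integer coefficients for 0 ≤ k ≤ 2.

H_0 ≅ Z^2,  H_1 ≅ Z^4 ⊕ Z_2,  H_2 = 0.

Fix the vertex order v_0 < v_1 < v_2 < v_3 < v_4 < v_5 < v_6 < v_7 < v_8 < v_9 < v_10 < v_11 < v_12 < v_13 < v_14 < v_15 and write every simplex with vertices in increasing order. Then dim K = 2 and the simplices of K are:

  0-simplices (16): [v_0], [v_1], [v_2], [v_3], [v_4], [v_5], [v_6], [v_7], [v_8], [v_9], [v_10], [v_11], [v_12], [v_13], [v_14], [v_15]
  1-simplices (30): (30 of them)
  2-simplices (12): (12 of them)

giving chain groups C_0 ≅ Z^16, C_1 ≅ Z^30, C_2 ≅ Z^12.

∂_1: C_1 → C_0 maps an edge to its endpoints' difference, ∂[p,q] = q − p.
The 16×30 boundary matrix has rank 14 and Smith normal form diag(1,1,1,1,1,1,1,1,1,1,1,1,1,1).

Boundary ∂_2: C_2 → C_1 sends each 2-simplex [p,q,r] to [q,r] − [p,r] + [p,q]. For instance
  ∂[v_3,v_4,v_5] = [v_4,v_5] − [v_3,v_5] + [v_3,v_4],
  ∂[v_1,v_4,v_15] = [v_4,v_15] − [v_1,v_15] + [v_1,v_4].
As a 30×12 matrix over Z this has rank 12, with invariant factors (1,1,1,1,1,1,1,1,1,1,1,2).

Computing H_k = (kernel of ∂_k) / (image of ∂_{k+1}):

  H_0: rank C_0 − rank ∂_1 = 16 − 14 = 2, and the invariant factors of ∂_1 are all 1, so H_0 ≅ Z^2.
  H_1: rank ker ∂_1 − rank ∂_2 = (30 − 14) − 12 = 4, and ∂_2 has invariant factor 2 > 1, so H_1 ≅ Z^4 ⊕ Z_2.
  H_2: rank ker ∂_2 − rank ∂_3 = (12 − 12) − 0 = 0, and there is no ∂_3, so H_2 ≅ 0.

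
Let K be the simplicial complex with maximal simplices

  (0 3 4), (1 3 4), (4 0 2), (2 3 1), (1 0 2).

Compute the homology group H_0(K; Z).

Fix the vertex order 0 < 1 < 2 < 3 < 4 and write every simplex with vertices in increasing order. Then dim K = 2 and the simplices of K are:

  0-simplices (5): [0], [1], [2], [3], [4]
  1-simplices (10): [0,1], [0,2], [0,3], [0,4], [1,2], [1,3], [1,4], [2,3], [2,4], [3,4]
  2-simplices (5): [0,1,2], [0,2,4], [0,3,4], [1,2,3], [1,3,4]

Hence C_0 ≅ Z^5, C_1 ≅ Z^10, C_2 ≅ Z^5.

∂_1: C_1 → C_0 maps an edge to its endpoints' difference, ∂[p,q] = q − p. For instance
  ∂[2,4] = [4] − [2].
This gives a 5×10 integer matrix of rank 4; reducing to Smith normal form yields diagonal entries (1,1,1,1).

The boundary map ∂_2: C_2 → C_1 acts by ∂[p,q,r] = [q,r] − [p,r] + [p,q]. For instance
  ∂[0,2,4] = [2,4] − [0,4] + [0,2],
  ∂[1,2,3] = [2,3] − [1,3] + [1,2].
The resulting 10×5 matrix has rank 5, and its Smith normal form has invariant factors (1,1,1,1,1).

Now H_k = ker ∂_k / im ∂_{k+1}, so:

  H_0: rank C_0 − rank ∂_1 = 5 − 4 = 1, and the invariant factors of ∂_1 are all 1, so H_0 = Z.

H_0 ≅ Z.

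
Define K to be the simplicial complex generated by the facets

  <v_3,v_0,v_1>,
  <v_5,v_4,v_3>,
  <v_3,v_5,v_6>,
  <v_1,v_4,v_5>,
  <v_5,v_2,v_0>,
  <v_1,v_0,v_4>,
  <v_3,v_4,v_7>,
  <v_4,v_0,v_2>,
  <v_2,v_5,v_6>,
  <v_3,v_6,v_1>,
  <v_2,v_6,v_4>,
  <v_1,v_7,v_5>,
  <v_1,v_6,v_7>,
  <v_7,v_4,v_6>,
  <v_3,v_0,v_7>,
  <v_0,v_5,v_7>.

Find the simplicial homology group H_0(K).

H_0 = Z.

We work with the vertex ordering v_0 < v_1 < v_2 < v_3 < v_4 < v_5 < v_6 < v_7. The simplices of K, each written with vertices in increasing order, are:

  0-simplices (8): [v_0], [v_1], [v_2], [v_3], [v_4], [v_5], [v_6], [v_7]
  1-simplices (24): (24 of them)
  2-simplices (16): (16 of them)

Hence C_0 ≅ Z^8, C_1 ≅ Z^24, C_2 ≅ Z^16.

Boundary ∂_1: C_1 → C_0 is given by ∂[p,q] = [q] − [p]. For instance
  ∂[v_4,v_6] = [v_6] − [v_4].
The resulting 8×24 matrix has rank 7, and its Smith normal form has invariant factors (1,1,1,1,1,1,1).

The boundary map ∂_2: C_2 → C_1 maps a triangle to the signed sum of its edges. For instance
  ∂[v_3,v_4,v_5] = [v_4,v_5] − [v_3,v_5] + [v_3,v_4],
  ∂[v_1,v_6,v_7] = [v_6,v_7] − [v_1,v_7] + [v_1,v_6].
This gives a 24×16 integer matrix of rank 15; reducing to Smith normal form yields diagonal entries (1,1,1,1,1,1,1,1,1,1,1,1,1,1,1).

Reading off H_k = ker ∂_k / im ∂_{k+1}:

  H_0: rank C_0 − rank ∂_1 = 8 − 7 = 1, and the invariant factors of ∂_1 are all 1, so H_0 ≅ Z.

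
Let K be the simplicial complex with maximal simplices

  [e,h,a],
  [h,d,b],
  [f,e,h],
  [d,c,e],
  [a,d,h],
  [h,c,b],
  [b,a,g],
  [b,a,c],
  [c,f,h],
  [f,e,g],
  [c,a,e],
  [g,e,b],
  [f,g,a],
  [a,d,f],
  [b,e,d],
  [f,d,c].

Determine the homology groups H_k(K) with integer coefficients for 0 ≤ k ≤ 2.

We work with the vertex ordering a < b < c < d < e < f < g < h. The simplices of K, each written with vertices in increasing order, are:

  0-simplices (8): a, b, c, d, e, f, g, h
  1-simplices (24): ab, ac, ad, ae, af, ag, ah, bc, bd, be, bg, bh, cd, ce, cf, ch, de, df, dh, ef, eg, eh, fg, fh
  2-simplices (16): abc, abg, ace, adf, adh, aeh, afg, bch, bde, bdh, beg, cde, cdf, cfh, efg, efh

giving chain groups C_0 ≅ Z^8, C_1 ≅ Z^24, C_2 ≅ Z^16.

∂_1: C_1 → C_0 maps an edge to its endpoints' difference, ∂[p,q] = q − p.
The resulting 8×24 matrix has rank 7, and its Smith normal form has invariant factors (1,1,1,1,1,1,1).

Boundary ∂_2: C_2 → C_1 sends each 2-simplex [p,q,r] to [q,r] − [p,r] + [p,q]. For instance
  ∂afg = fg − ag + af,
  ∂bch = ch − bh + bc.
This gives a 24×16 integer matrix of rank 15; reducing to Smith normal form yields diagonal entries (1,1,1,1,1,1,1,1,1,1,1,1,1,1,1).

From H_k ≅ ker(∂_k) / im(∂_{k+1}) we obtain:

  H_0: rank C_0 − rank ∂_1 = 8 − 7 = 1, and the invariant factors of ∂_1 are all 1, so H_0 = Z.
  H_1: rank ker ∂_1 − rank ∂_2 = (24 − 7) − 15 = 2, and the invariant factors of ∂_2 are all 1, so H_1 = Z^2.
  H_2: rank ker ∂_2 − rank ∂_3 = (16 − 15) − 0 = 1, and there is no ∂_3, so H_2 = Z.

H_0 = Z,  H_1 = Z^2,  H_2 = Z.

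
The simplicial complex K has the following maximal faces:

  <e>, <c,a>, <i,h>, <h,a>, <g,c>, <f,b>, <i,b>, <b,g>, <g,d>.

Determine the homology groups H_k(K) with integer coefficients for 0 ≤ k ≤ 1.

Order the vertices as a < b < c < d < e < f < g < h < i. Listing each simplex with vertices in this order, K has dimension 1 with simplices:

  0-simplices (9): a, b, c, d, e, f, g, h, i
  1-simplices (8): ac, ah, bf, bg, bi, cg, dg, hi

so the chain groups are C_0 ≅ Z^9, C_1 ≅ Z^8.

Boundary ∂_1: C_1 → C_0 maps an edge to its endpoints' difference, ∂[p,q] = q − p.
The resulting 9×8 matrix has rank 7, and its Smith normal form has invariant factors (1,1,1,1,1,1,1).

From H_k ≅ ker(∂_k) / im(∂_{k+1}) we obtain:

  H_0: rank C_0 − rank ∂_1 = 9 − 7 = 2, and the invariant factors of ∂_1 are all 1, so H_0 = Z^2.
  H_1: rank ker ∂_1 − rank ∂_2 = (8 − 7) − 0 = 1, and there is no ∂_2, so H_1 = Z.

H_0 ≅ Z^2,  H_1 ≅ Z.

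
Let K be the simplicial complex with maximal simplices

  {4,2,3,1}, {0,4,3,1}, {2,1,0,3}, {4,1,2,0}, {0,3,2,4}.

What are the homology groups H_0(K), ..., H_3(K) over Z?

We work with the vertex ordering 0 < 1 < 2 < 3 < 4. The simplices of K, each written with vertices in increasing order, are:

  0-simplices (5): [0], [1], [2], [3], [4]
  1-simplices (10): [0,1], [0,2], [0,3], [0,4], [1,2], [1,3], [1,4], [2,3], [2,4], [3,4]
  2-simplices (10): [0,1,2], [0,1,3], [0,1,4], [0,2,3], [0,2,4], [0,3,4], [1,2,3], [1,2,4], [1,3,4], [2,3,4]
  3-simplices (5): [0,1,2,3], [0,1,2,4], [0,1,3,4], [0,2,3,4], [1,2,3,4]

so the chain groups are C_0 ≅ Z^5, C_1 ≅ Z^10, C_2 ≅ Z^10, C_3 ≅ Z^5.

∂_1: C_1 → C_0 sends each edge [p,q] (with p < q) to q − p.
The 5×10 boundary matrix has rank 4 and Smith normal form diag(1,1,1,1).

The boundary map ∂_2: C_2 → C_1 maps a triangle to the signed sum of its edges. For instance
  ∂[0,1,2] = [1,2] − [0,2] + [0,1],
  ∂[1,3,4] = [3,4] − [1,4] + [1,3].
The resulting 10×10 matrix has rank 6, and its Smith normal form has invariant factors (1,1,1,1,1,1).

Boundary ∂_3: C_3 → C_2 sends each 3-simplex σ to the alternating sum Σ_i (−1)^i (σ with its i-th vertex removed). For instance
  ∂[0,1,2,3] = [1,2,3] − [0,2,3] + [0,1,3] − [0,1,2],
  ∂[0,1,2,4] = [1,2,4] − [0,2,4] + [0,1,4] − [0,1,2].
As a 10×5 matrix over Z this has rank 4, with invariant factors (1,1,1,1).

Now H_k = ker ∂_k / im ∂_{k+1}, so:

  H_0: rank C_0 − rank ∂_1 = 5 − 4 = 1, and the invariant factors of ∂_1 are all 1, so H_0 = Z.
  H_1: rank ker ∂_1 − rank ∂_2 = (10 − 4) − 6 = 0, and the invariant factors of ∂_2 are all 1, so H_1 = 0.
  H_2: rank ker ∂_2 − rank ∂_3 = (10 − 6) − 4 = 0, and the invariant factors of ∂_3 are all 1, so H_2 = 0.
  H_3: rank ker ∂_3 − rank ∂_4 = (5 − 4) − 0 = 1, and there is no ∂_4, so H_3 = Z.

H_0 ≅ Z,  H_1 = 0,  H_2 = 0,  H_3 ≅ Z.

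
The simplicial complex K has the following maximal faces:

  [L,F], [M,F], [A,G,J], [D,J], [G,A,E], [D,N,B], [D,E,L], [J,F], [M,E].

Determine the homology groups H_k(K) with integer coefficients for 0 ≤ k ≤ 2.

H_0 = Z,  H_1 = Z^3,  H_2 = 0.

Order the vertices as A < B < D < E < F < G < J < L < M < N. Listing each simplex with vertices in this order, K has dimension 2 with simplices:

  0-simplices (10): A, B, D, E, F, G, J, L, M, N
  1-simplices (16): AE, AG, AJ, BD, BN, DE, DJ, DL, DN, EG, EL, EM, FJ, FL, FM, GJ
  2-simplices (4): AEG, AGJ, BDN, DEL

Hence C_0 ≅ Z^10, C_1 ≅ Z^16, C_2 ≅ Z^4.

The boundary map ∂_1: C_1 → C_0 sends each edge [p,q] (with p < q) to q − p. For instance
  ∂EM = M − E.
As a 10×16 matrix over Z this has rank 9, with invariant factors (1,1,1,1,1,1,1,1,1).

The boundary map ∂_2: C_2 → C_1 maps a triangle to the signed sum of its edges. For instance
  ∂BDN = DN − BN + BD,
  ∂AEG = EG − AG + AE.
The resulting 16×4 matrix has rank 4, and its Smith normal form has invariant factors (1,1,1,1).

From H_k ≅ ker(∂_k) / im(∂_{k+1}) we obtain:

  H_0: rank C_0 − rank ∂_1 = 10 − 9 = 1, and the invariant factors of ∂_1 are all 1, so H_0 ≅ Z.
  H_1: rank ker ∂_1 − rank ∂_2 = (16 − 9) − 4 = 3, and the invariant factors of ∂_2 are all 1, so H_1 ≅ Z^3.
  H_2: rank ker ∂_2 − rank ∂_3 = (4 − 4) − 0 = 0, and there is no ∂_3, so H_2 ≅ 0.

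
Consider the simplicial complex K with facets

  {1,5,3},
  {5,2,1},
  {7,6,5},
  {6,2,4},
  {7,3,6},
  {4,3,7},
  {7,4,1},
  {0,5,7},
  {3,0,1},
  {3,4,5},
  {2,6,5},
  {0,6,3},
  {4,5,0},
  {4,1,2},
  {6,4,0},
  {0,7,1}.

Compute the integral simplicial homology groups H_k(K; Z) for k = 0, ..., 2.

We work with the vertex ordering 0 < 1 < 2 < 3 < 4 < 5 < 6 < 7. The simplices of K, each written with vertices in increasing order, are:

  0-simplices (8): [0], [1], [2], [3], [4], [5], [6], [7]
  1-simplices (24): (24 of them)
  2-simplices (16): [0,1,3], [0,1,7], [0,3,6], [0,4,5], [0,4,6], [0,5,7], [1,2,4], [1,2,5], [1,3,5], [1,4,7], [2,4,6], [2,5,6], [3,4,5], [3,4,7], [3,6,7], [5,6,7]

Hence C_0 ≅ Z^8, C_1 ≅ Z^24, C_2 ≅ Z^16.

The boundary map ∂_1: C_1 → C_0 is given by ∂[p,q] = [q] − [p]. For instance
  ∂[2,5] = [5] − [2].
As a 8×24 matrix over Z this has rank 7, with invariant factors (1,1,1,1,1,1,1).

The boundary map ∂_2: C_2 → C_1 acts by ∂[p,q,r] = [q,r] − [p,r] + [p,q]. For instance
  ∂[1,3,5] = [3,5] − [1,5] + [1,3],
  ∂[0,1,7] = [1,7] − [0,7] + [0,1].
The resulting 24×16 matrix has rank 15, and its Smith normal form has invariant factors (1,1,1,1,1,1,1,1,1,1,1,1,1,1,1).

Now H_k = ker ∂_k / im ∂_{k+1}, so:

  H_0: rank C_0 − rank ∂_1 = 8 − 7 = 1, and the invariant factors of ∂_1 are all 1, so H_0 ≅ Z.
  H_1: rank ker ∂_1 − rank ∂_2 = (24 − 7) − 15 = 2, and the invariant factors of ∂_2 are all 1, so H_1 ≅ Z^2.
  H_2: rank ker ∂_2 − rank ∂_3 = (16 − 15) − 0 = 1, and there is no ∂_3, so H_2 ≅ Z.

H_0 = Z,  H_1 = Z^2,  H_2 = Z.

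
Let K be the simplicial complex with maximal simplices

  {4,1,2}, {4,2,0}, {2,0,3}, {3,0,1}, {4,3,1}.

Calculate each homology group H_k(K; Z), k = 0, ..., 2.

Order the vertices as 0 < 1 < 2 < 3 < 4. Listing each simplex with vertices in this order, K has dimension 2 with simplices:

  0-simplices (5): [0], [1], [2], [3], [4]
  1-simplices (10): [0,1], [0,2], [0,3], [0,4], [1,2], [1,3], [1,4], [2,3], [2,4], [3,4]
  2-simplices (5): [0,1,3], [0,2,3], [0,2,4], [1,2,4], [1,3,4]

so the chain groups are C_0 ≅ Z^5, C_1 ≅ Z^10, C_2 ≅ Z^5.

Boundary ∂_1: C_1 → C_0 sends each edge [p,q] (with p < q) to q − p. For instance
  ∂[3,4] = [4] − [3].
As a 5×10 matrix over Z this has rank 4, with invariant factors (1,1,1,1).

The boundary map ∂_2: C_2 → C_1 acts by ∂[p,q,r] = [q,r] − [p,r] + [p,q]. For instance
  ∂[1,2,4] = [2,4] − [1,4] + [1,2],
  ∂[0,2,3] = [2,3] − [0,3] + [0,2].
As a 10×5 matrix over Z this has rank 5, with invariant factors (1,1,1,1,1).

Reading off H_k = ker ∂_k / im ∂_{k+1}:

  H_0: rank C_0 − rank ∂_1 = 5 − 4 = 1, and the invariant factors of ∂_1 are all 1, so H_0 = Z.
  H_1: rank ker ∂_1 − rank ∂_2 = (10 − 4) − 5 = 1, and the invariant factors of ∂_2 are all 1, so H_1 = Z.
  H_2: rank ker ∂_2 − rank ∂_3 = (5 − 5) − 0 = 0, and there is no ∂_3, so H_2 = 0.

As a check, the Euler characteristic is 5 − 10 + 5 = 0, which agrees with 1 − 1 + 0 = 0.

H_0 ≅ Z,  H_1 ≅ Z,  H_2 = 0.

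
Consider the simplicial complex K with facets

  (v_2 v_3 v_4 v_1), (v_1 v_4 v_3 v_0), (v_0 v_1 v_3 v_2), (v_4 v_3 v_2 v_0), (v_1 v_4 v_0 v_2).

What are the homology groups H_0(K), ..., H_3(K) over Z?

H_0 = Z,  H_1 = 0,  H_2 = 0,  H_3 = Z.

Take the total order v_0 < v_1 < v_2 < v_3 < v_4 on the vertex set. Then K (dimension 3) consists of the simplices:

  0-simplices (5): [v_0], [v_1], [v_2], [v_3], [v_4]
  1-simplices (10): [v_0,v_1], [v_0,v_2], [v_0,v_3], [v_0,v_4], [v_1,v_2], [v_1,v_3], [v_1,v_4], [v_2,v_3], [v_2,v_4], [v_3,v_4]
  2-simplices (10): [v_0,v_1,v_2], [v_0,v_1,v_3], [v_0,v_1,v_4], [v_0,v_2,v_3], [v_0,v_2,v_4], [v_0,v_3,v_4], [v_1,v_2,v_3], [v_1,v_2,v_4], [v_1,v_3,v_4], [v_2,v_3,v_4]
  3-simplices (5): [v_0,v_1,v_2,v_3], [v_0,v_1,v_2,v_4], [v_0,v_1,v_3,v_4], [v_0,v_2,v_3,v_4], [v_1,v_2,v_3,v_4]

giving chain groups C_0 ≅ Z^5, C_1 ≅ Z^10, C_2 ≅ Z^10, C_3 ≅ Z^5.

∂_1: C_1 → C_0 sends each edge [p,q] (with p < q) to q − p.
The 5×10 boundary matrix has rank 4 and Smith normal form diag(1,1,1,1).

The boundary map ∂_2: C_2 → C_1 maps a triangle to the signed sum of its edges. For instance
  ∂[v_1,v_2,v_4] = [v_2,v_4] − [v_1,v_4] + [v_1,v_2],
  ∂[v_0,v_3,v_4] = [v_3,v_4] − [v_0,v_4] + [v_0,v_3].
As a 10×10 matrix over Z this has rank 6, with invariant factors (1,1,1,1,1,1).

Boundary ∂_3: C_3 → C_2 sends each 3-simplex σ to the alternating sum Σ_i (−1)^i (σ with its i-th vertex removed). For instance
  ∂[v_1,v_2,v_3,v_4] = [v_2,v_3,v_4] − [v_1,v_3,v_4] + [v_1,v_2,v_4] − [v_1,v_2,v_3],
  ∂[v_0,v_1,v_3,v_4] = [v_1,v_3,v_4] − [v_0,v_3,v_4] + [v_0,v_1,v_4] − [v_0,v_1,v_3].
As a 10×5 matrix over Z this has rank 4, with invariant factors (1,1,1,1).

Now H_k = ker ∂_k / im ∂_{k+1}, so:

  H_0: rank C_0 − rank ∂_1 = 5 − 4 = 1, and the invariant factors of ∂_1 are all 1, so H_0 ≅ Z.
  H_1: rank ker ∂_1 − rank ∂_2 = (10 − 4) − 6 = 0, and the invariant factors of ∂_2 are all 1, so H_1 ≅ 0.
  H_2: rank ker ∂_2 − rank ∂_3 = (10 − 6) − 4 = 0, and the invariant factors of ∂_3 are all 1, so H_2 ≅ 0.
  H_3: rank ker ∂_3 − rank ∂_4 = (5 − 4) − 0 = 1, and there is no ∂_4, so H_3 ≅ Z.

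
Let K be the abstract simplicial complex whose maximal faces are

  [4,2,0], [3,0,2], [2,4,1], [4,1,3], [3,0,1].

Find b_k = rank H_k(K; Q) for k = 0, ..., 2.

Take the total order 0 < 1 < 2 < 3 < 4 on the vertex set. Then K (dimension 2) consists of the simplices:

  0-simplices (5): [0], [1], [2], [3], [4]
  1-simplices (10): [0,1], [0,2], [0,3], [0,4], [1,2], [1,3], [1,4], [2,3], [2,4], [3,4]
  2-simplices (5): [0,1,3], [0,2,3], [0,2,4], [1,2,4], [1,3,4]

giving chain groups C_0 ≅ Z^5, C_1 ≅ Z^10, C_2 ≅ Z^5.

Boundary ∂_1: C_1 → C_0 maps an edge to its endpoints' difference, ∂[p,q] = q − p. For instance
  ∂[1,2] = [2] − [1].
This gives a 5×10 integer matrix of rank 4; reducing to Smith normal form yields diagonal entries (1,1,1,1).

The boundary map ∂_2: C_2 → C_1 acts by ∂[p,q,r] = [q,r] − [p,r] + [p,q]. For instance
  ∂[0,2,3] = [2,3] − [0,3] + [0,2],
  ∂[0,2,4] = [2,4] − [0,4] + [0,2].
This gives a 10×5 integer matrix of rank 5; reducing to Smith normal form yields diagonal entries (1,1,1,1,1).

Computing H_k = (kernel of ∂_k) / (image of ∂_{k+1}):

  H_0: rank C_0 − rank ∂_1 = 5 − 4 = 1, and the invariant factors of ∂_1 are all 1, so H_0 ≅ Z.
  H_1: rank ker ∂_1 − rank ∂_2 = (10 − 4) − 5 = 1, and the invariant factors of ∂_2 are all 1, so H_1 ≅ Z.
  H_2: rank ker ∂_2 − rank ∂_3 = (5 − 5) − 0 = 0, and there is no ∂_3, so H_2 ≅ 0.

Hence the Betti numbers are b_0 = 1, b_1 = 1, b_2 = 0.

b_0 = 1, b_1 = 1, b_2 = 0.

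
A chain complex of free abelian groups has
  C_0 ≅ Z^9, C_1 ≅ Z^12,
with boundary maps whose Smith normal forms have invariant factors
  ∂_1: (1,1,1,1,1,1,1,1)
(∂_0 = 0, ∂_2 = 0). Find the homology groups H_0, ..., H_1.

H_0: b_0 = 9 − 0 − 8 = 1; torsion from ∂_1 factors > 1: none. So H_0 = Z.
H_1: b_1 = 12 − 8 − 0 = 4; torsion from ∂_2 factors > 1: none. So H_1 = Z^4.

H_0 = Z,  H_1 = Z^4.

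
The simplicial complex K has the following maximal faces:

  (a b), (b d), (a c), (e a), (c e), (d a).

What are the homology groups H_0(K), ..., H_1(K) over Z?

Take the total order a < b < c < d < e on the vertex set. Then K (dimension 1) consists of the simplices:

  0-simplices (5): a, b, c, d, e
  1-simplices (6): ab, ac, ad, ae, bd, ce

giving chain groups C_0 ≅ Z^5, C_1 ≅ Z^6.

∂_1: C_1 → C_0 sends each edge [p,q] (with p < q) to q − p. For instance
  ∂bd = d − b.
The resulting 5×6 matrix has rank 4, and its Smith normal form has invariant factors (1,1,1,1).

From H_k ≅ ker(∂_k) / im(∂_{k+1}) we obtain:

  H_0: rank C_0 − rank ∂_1 = 5 − 4 = 1, and the invariant factors of ∂_1 are all 1, so H_0 = Z.
  H_1: rank ker ∂_1 − rank ∂_2 = (6 − 4) − 0 = 2, and there is no ∂_2, so H_1 = Z^2.

H_0 ≅ Z,  H_1 ≅ Z^2.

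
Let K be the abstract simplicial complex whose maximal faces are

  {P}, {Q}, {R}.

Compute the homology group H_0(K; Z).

We work with the vertex ordering P < Q < R. The simplices of K, each written with vertices in increasing order, are:

  0-simplices (3): P, Q, R

Hence C_0 ≅ Z^3.

Computing H_k = (kernel of ∂_k) / (image of ∂_{k+1}):

  H_0: rank C_0 − rank ∂_1 = 3 − 0 = 3, and there is no ∂_1, so H_0 ≅ Z^3.

(K is a triangulation of a set of 3 points.)

H_0 ≅ Z^3.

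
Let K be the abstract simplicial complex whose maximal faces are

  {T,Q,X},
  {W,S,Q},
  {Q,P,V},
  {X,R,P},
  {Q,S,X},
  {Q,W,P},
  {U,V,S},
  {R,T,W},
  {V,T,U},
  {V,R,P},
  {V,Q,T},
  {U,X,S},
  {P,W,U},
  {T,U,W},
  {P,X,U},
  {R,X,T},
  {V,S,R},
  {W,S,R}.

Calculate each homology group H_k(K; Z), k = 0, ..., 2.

H_0 ≅ Z,  H_1 ≅ Z^2,  H_2 ≅ Z.

Fix the vertex order P < Q < R < S < T < U < V < W < X and write every simplex with vertices in increasing order. Then dim K = 2 and the simplices of K are:

  0-simplices (9): P, Q, R, S, T, U, V, W, X
  1-simplices (27): PQ, PR, PU, PV, PW, PX, QS, QT, QV, QW, QX, RS, RT, RV, RW, RX, SU, SV, SW, SX, TU, TV, TW, TX, UV, UW, UX
  2-simplices (18): PQV, PQW, PRV, PRX, PUW, PUX, QSW, QSX, QTV, QTX, RSV, RSW, RTW, RTX, SUV, SUX, TUV, TUW

giving chain groups C_0 ≅ Z^9, C_1 ≅ Z^27, C_2 ≅ Z^18.

∂_1: C_1 → C_0 maps an edge to its endpoints' difference, ∂[p,q] = q − p. For instance
  ∂SW = W − S.
This gives a 9×27 integer matrix of rank 8; reducing to Smith normal form yields diagonal entries (1,1,1,1,1,1,1,1).

∂_2: C_2 → C_1 maps a triangle to the signed sum of its edges. For instance
  ∂RTX = TX − RX + RT,
  ∂RSW = SW − RW + RS.
The 27×18 boundary matrix has rank 17 and Smith normal form diag(1,1,1,1,1,1,1,1,1,1,1,1,1,1,1,1,1).

Reading off H_k = ker ∂_k / im ∂_{k+1}:

  H_0: rank C_0 − rank ∂_1 = 9 − 8 = 1, and the invariant factors of ∂_1 are all 1, so H_0 ≅ Z.
  H_1: rank ker ∂_1 − rank ∂_2 = (27 − 8) − 17 = 2, and the invariant factors of ∂_2 are all 1, so H_1 ≅ Z^2.
  H_2: rank ker ∂_2 − rank ∂_3 = (18 − 17) − 0 = 1, and there is no ∂_3, so H_2 ≅ Z.

As a check, the Euler characteristic is 9 − 27 + 18 = 0, which agrees with 1 − 2 + 1 = 0.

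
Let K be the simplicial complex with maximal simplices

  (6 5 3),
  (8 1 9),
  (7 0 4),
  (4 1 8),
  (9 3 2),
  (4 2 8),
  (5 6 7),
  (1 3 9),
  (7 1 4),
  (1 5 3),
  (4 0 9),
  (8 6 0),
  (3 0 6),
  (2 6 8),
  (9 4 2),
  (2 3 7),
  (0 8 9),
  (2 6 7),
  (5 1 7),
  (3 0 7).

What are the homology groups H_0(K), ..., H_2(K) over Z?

We work with the vertex ordering 0 < 1 < 2 < 3 < 4 < 5 < 6 < 7 < 8 < 9. The simplices of K, each written with vertices in increasing order, are:

  0-simplices (10): [0], [1], [2], [3], [4], [5], [6], [7], [8], [9]
  1-simplices (30): (30 of them)
  2-simplices (20): (20 of them)

so the chain groups are C_0 ≅ Z^10, C_1 ≅ Z^30, C_2 ≅ Z^20.

∂_1: C_1 → C_0 is given by ∂[p,q] = [q] − [p].
The 10×30 boundary matrix has rank 9 and Smith normal form diag(1,1,1,1,1,1,1,1,1).

∂_2: C_2 → C_1 acts by ∂[p,q,r] = [q,r] − [p,r] + [p,q]. For instance
  ∂[2,6,8] = [6,8] − [2,8] + [2,6],
  ∂[1,3,5] = [3,5] − [1,5] + [1,3].
This gives a 30×20 integer matrix of rank 20; reducing to Smith normal form yields diagonal entries (1,1,1,1,1,1,1,1,1,1,1,1,1,1,1,1,1,1,1,2).

Reading off H_k = ker ∂_k / im ∂_{k+1}:

  H_0: rank C_0 − rank ∂_1 = 10 − 9 = 1, and the invariant factors of ∂_1 are all 1, so H_0 = Z.
  H_1: rank ker ∂_1 − rank ∂_2 = (30 − 9) − 20 = 1, and ∂_2 has invariant factor 2 > 1, so H_1 = Z ⊕ Z/2.
  H_2: rank ker ∂_2 − rank ∂_3 = (20 − 20) − 0 = 0, and there is no ∂_3, so H_2 = 0.

As a check, the Euler characteristic is 10 − 30 + 20 = 0, which agrees with 1 − 1 + 0 = 0.

H_0 = Z,  H_1 = Z ⊕ Z/2,  H_2 = 0.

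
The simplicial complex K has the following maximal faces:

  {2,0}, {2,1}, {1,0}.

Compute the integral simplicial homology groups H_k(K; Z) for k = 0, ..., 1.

H_0 ≅ Z,  H_1 ≅ Z.

Order the vertices as 0 < 1 < 2. Listing each simplex with vertices in this order, K has dimension 1 with simplices:

  0-simplices (3): [0], [1], [2]
  1-simplices (3): [0,1], [0,2], [1,2]

so the chain groups are C_0 ≅ Z^3, C_1 ≅ Z^3.

The boundary map ∂_1: C_1 → C_0 is given by ∂[p,q] = [q] − [p]. For instance
  ∂[0,2] = [2] − [0].
This gives a 3×3 integer matrix of rank 2; reducing to Smith normal form yields diagonal entries (1,1).

Reading off H_k = ker ∂_k / im ∂_{k+1}:

  H_0: rank C_0 − rank ∂_1 = 3 − 2 = 1, and the invariant factors of ∂_1 are all 1, so H_0 = Z.
  H_1: rank ker ∂_1 − rank ∂_2 = (3 − 2) − 0 = 1, and there is no ∂_2, so H_1 = Z.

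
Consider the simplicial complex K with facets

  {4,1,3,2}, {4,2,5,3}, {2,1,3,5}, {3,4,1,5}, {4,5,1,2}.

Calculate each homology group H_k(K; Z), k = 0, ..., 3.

H_0 ≅ Z,  H_1 = 0,  H_2 = 0,  H_3 ≅ Z.

K has 5 vertices, 10 edges, 10 triangles, 5 3-simplices.
rank ∂_0 = 0, rank ∂_1 = 4 ⇒ b_0 = 5 − 0 − 4 = 1; all invariant factors of ∂_1 are 1 so no torsion. So H_0 = Z.
rank ∂_1 = 4, rank ∂_2 = 6 ⇒ b_1 = 10 − 4 − 6 = 0; all invariant factors of ∂_2 are 1 so no torsion. So H_1 = 0.
rank ∂_2 = 6, rank ∂_3 = 4 ⇒ b_2 = 10 − 6 − 4 = 0; all invariant factors of ∂_3 are 1 so no torsion. So H_2 = 0.
rank ∂_3 = 4, rank ∂_4 = 0 ⇒ b_3 = 5 − 4 − 0 = 1. So H_3 = Z.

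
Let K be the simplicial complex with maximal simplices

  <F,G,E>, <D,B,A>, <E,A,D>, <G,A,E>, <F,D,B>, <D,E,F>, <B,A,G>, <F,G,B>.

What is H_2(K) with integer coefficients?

Fix the vertex order A < B < D < E < F < G and write every simplex with vertices in increasing order. Then dim K = 2 and the simplices of K are:

  0-simplices (6): A, B, D, E, F, G
  1-simplices (12): AB, AD, AE, AG, BD, BF, BG, DE, DF, EF, EG, FG
  2-simplices (8): ABD, ABG, ADE, AEG, BDF, BFG, DEF, EFG

Hence C_0 ≅ Z^6, C_1 ≅ Z^12, C_2 ≅ Z^8.

The boundary map ∂_1: C_1 → C_0 maps an edge to its endpoints' difference, ∂[p,q] = q − p.
The 6×12 boundary matrix has rank 5 and Smith normal form diag(1,1,1,1,1).

Boundary ∂_2: C_2 → C_1 maps a triangle to the signed sum of its edges. For instance
  ∂ABD = BD − AD + AB,
  ∂BDF = DF − BF + BD.
This gives a 12×8 integer matrix of rank 7; reducing to Smith normal form yields diagonal entries (1,1,1,1,1,1,1).

Reading off H_k = ker ∂_k / im ∂_{k+1}:

  H_2: rank ker ∂_2 − rank ∂_3 = (8 − 7) − 0 = 1, and there is no ∂_3, so H_2 = Z.

H_2 ≅ Z.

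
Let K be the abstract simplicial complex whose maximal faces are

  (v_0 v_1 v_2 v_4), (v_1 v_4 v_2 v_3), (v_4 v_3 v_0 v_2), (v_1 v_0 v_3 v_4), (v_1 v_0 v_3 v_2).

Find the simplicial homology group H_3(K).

H_3 = Z.

K has 5 vertices, 10 edges, 10 triangles, 5 3-simplices.
rank ∂_3 = 4, rank ∂_4 = 0 ⇒ b_3 = 5 − 4 − 0 = 1. So H_3 = Z.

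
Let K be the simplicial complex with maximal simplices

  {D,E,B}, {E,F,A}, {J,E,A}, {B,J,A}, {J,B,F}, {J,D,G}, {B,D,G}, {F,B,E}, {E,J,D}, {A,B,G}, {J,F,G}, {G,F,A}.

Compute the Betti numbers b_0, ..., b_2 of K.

b_0 = 1, b_1 = 0, b_2 = 0.

Order the vertices as A < B < D < E < F < G < J. Listing each simplex with vertices in this order, K has dimension 2 with simplices:

  0-simplices (7): A, B, D, E, F, G, J
  1-simplices (18): AB, AE, AF, AG, AJ, BD, BE, BF, BG, BJ, DE, DG, DJ, EF, EJ, FG, FJ, GJ
  2-simplices (12): ABG, ABJ, AEF, AEJ, AFG, BDE, BDG, BEF, BFJ, DEJ, DGJ, FGJ

Hence C_0 ≅ Z^7, C_1 ≅ Z^18, C_2 ≅ Z^12.

∂_1: C_1 → C_0 is given by ∂[p,q] = [q] − [p]. For instance
  ∂BE = E − B.
The 7×18 boundary matrix has rank 6 and Smith normal form diag(1,1,1,1,1,1).

∂_2: C_2 → C_1 maps a triangle to the signed sum of its edges. For instance
  ∂DGJ = GJ − DJ + DG,
  ∂BFJ = FJ − BJ + BF.
As a 18×12 matrix over Z this has rank 12, with invariant factors (1,1,1,1,1,1,1,1,1,1,1,2).

From H_k ≅ ker(∂_k) / im(∂_{k+1}) we obtain:

  H_0: rank C_0 − rank ∂_1 = 7 − 6 = 1, and the invariant factors of ∂_1 are all 1, so H_0 = Z.
  H_1: rank ker ∂_1 − rank ∂_2 = (18 − 6) − 12 = 0, and ∂_2 has invariant factor 2 > 1, so H_1 = Z/2Z.
  H_2: rank ker ∂_2 − rank ∂_3 = (12 − 12) − 0 = 0, and there is no ∂_3, so H_2 = 0.

Hence the Betti numbers are b_0 = 1, b_1 = 0, b_2 = 0.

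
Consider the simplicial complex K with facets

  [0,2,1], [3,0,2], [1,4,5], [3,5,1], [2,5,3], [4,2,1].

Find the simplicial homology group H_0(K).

Take the total order 0 < 1 < 2 < 3 < 4 < 5 on the vertex set. Then K (dimension 2) consists of the simplices:

  0-simplices (6): [0], [1], [2], [3], [4], [5]
  1-simplices (12): [0,1], [0,2], [0,3], [1,2], [1,3], [1,4], [1,5], [2,3], [2,4], [2,5], [3,5], [4,5]
  2-simplices (6): [0,1,2], [0,2,3], [1,2,4], [1,3,5], [1,4,5], [2,3,5]

so the chain groups are C_0 ≅ Z^6, C_1 ≅ Z^12, C_2 ≅ Z^6.

Boundary ∂_1: C_1 → C_0 maps an edge to its endpoints' difference, ∂[p,q] = q − p.
The resulting 6×12 matrix has rank 5, and its Smith normal form has invariant factors (1,1,1,1,1).

Boundary ∂_2: C_2 → C_1 sends each 2-simplex [p,q,r] to [q,r] − [p,r] + [p,q]. For instance
  ∂[1,4,5] = [4,5] − [1,5] + [1,4],
  ∂[1,2,4] = [2,4] − [1,4] + [1,2].
The 12×6 boundary matrix has rank 6 and Smith normal form diag(1,1,1,1,1,1).

From H_k ≅ ker(∂_k) / im(∂_{k+1}) we obtain:

  H_0: rank C_0 − rank ∂_1 = 6 − 5 = 1, and the invariant factors of ∂_1 are all 1, so H_0 = Z.

H_0 ≅ Z.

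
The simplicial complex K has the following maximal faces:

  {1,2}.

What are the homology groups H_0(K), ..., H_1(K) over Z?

H_0 ≅ Z,  H_1 = 0.

K has 2 vertices, 1 edge.
rank ∂_0 = 0, rank ∂_1 = 1 ⇒ b_0 = 2 − 0 − 1 = 1; all invariant factors of ∂_1 are 1 so no torsion. So H_0 = Z.
rank ∂_1 = 1, rank ∂_2 = 0 ⇒ b_1 = 1 − 1 − 0 = 0. So H_1 = 0.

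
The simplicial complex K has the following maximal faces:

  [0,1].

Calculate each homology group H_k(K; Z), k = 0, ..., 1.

We work with the vertex ordering 0 < 1. The simplices of K, each written with vertices in increasing order, are:

  0-simplices (2): [0], [1]
  1-simplices (1): [0,1]

Hence C_0 ≅ Z^2, C_1 ≅ Z^1.

The boundary map ∂_1: C_1 → C_0 sends each edge [p,q] (with p < q) to q − p. For instance
  ∂[0,1] = [1] − [0].
The 2×1 boundary matrix has rank 1 and Smith normal form diag(1).

Now H_k = ker ∂_k / im ∂_{k+1}, so:

  H_0: rank C_0 − rank ∂_1 = 2 − 1 = 1, and the invariant factors of ∂_1 are all 1, so H_0 = Z.
  H_1: rank ker ∂_1 − rank ∂_2 = (1 − 1) − 0 = 0, and there is no ∂_2, so H_1 = 0.

As a check, the Euler characteristic is 2 − 1 = 1, which agrees with 1 − 0 = 1.
(K is a triangulation of the 1-simplex.)

H_0 = Z,  H_1 = 0.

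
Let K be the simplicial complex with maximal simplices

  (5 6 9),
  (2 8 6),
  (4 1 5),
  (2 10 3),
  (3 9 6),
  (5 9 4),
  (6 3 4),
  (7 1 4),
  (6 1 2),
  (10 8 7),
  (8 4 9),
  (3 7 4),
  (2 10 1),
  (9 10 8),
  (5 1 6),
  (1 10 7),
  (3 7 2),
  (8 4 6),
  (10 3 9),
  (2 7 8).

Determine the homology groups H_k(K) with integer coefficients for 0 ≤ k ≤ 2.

H_0 = Z,  H_1 = Z ⊕ Z/2,  H_2 = 0.

We work with the vertex ordering 1 < 2 < 3 < 4 < 5 < 6 < 7 < 8 < 9 < 10. The simplices of K, each written with vertices in increasing order, are:

  0-simplices (10): [1], [2], [3], [4], [5], [6], [7], [8], [9], [10]
  1-simplices (30): (30 of them)
  2-simplices (20): (20 of them)

giving chain groups C_0 ≅ Z^10, C_1 ≅ Z^30, C_2 ≅ Z^20.

∂_1: C_1 → C_0 is given by ∂[p,q] = [q] − [p].
The 10×30 boundary matrix has rank 9 and Smith normal form diag(1,1,1,1,1,1,1,1,1).

The boundary map ∂_2: C_2 → C_1 sends each 2-simplex [p,q,r] to [q,r] − [p,r] + [p,q]. For instance
  ∂[1,4,7] = [4,7] − [1,7] + [1,4],
  ∂[8,9,10] = [9,10] − [8,10] + [8,9].
The 30×20 boundary matrix has rank 20 and Smith normal form diag(1,1,1,1,1,1,1,1,1,1,1,1,1,1,1,1,1,1,1,2).

Reading off H_k = ker ∂_k / im ∂_{k+1}:

  H_0: rank C_0 − rank ∂_1 = 10 − 9 = 1, and the invariant factors of ∂_1 are all 1, so H_0 ≅ Z.
  H_1: rank ker ∂_1 − rank ∂_2 = (30 − 9) − 20 = 1, and ∂_2 has invariant factor 2 > 1, so H_1 ≅ Z ⊕ Z/2.
  H_2: rank ker ∂_2 − rank ∂_3 = (20 − 20) − 0 = 0, and there is no ∂_3, so H_2 ≅ 0.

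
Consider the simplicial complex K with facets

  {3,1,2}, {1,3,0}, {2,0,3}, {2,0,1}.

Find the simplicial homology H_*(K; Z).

H_0 = Z,  H_1 = 0,  H_2 = Z.

Order the vertices as 0 < 1 < 2 < 3. Listing each simplex with vertices in this order, K has dimension 2 with simplices:

  0-simplices (4): [0], [1], [2], [3]
  1-simplices (6): [0,1], [0,2], [0,3], [1,2], [1,3], [2,3]
  2-simplices (4): [0,1,2], [0,1,3], [0,2,3], [1,2,3]

Hence C_0 ≅ Z^4, C_1 ≅ Z^6, C_2 ≅ Z^4.

The boundary map ∂_1: C_1 → C_0 maps an edge to its endpoints' difference, ∂[p,q] = q − p.
The resulting 4×6 matrix has rank 3, and its Smith normal form has invariant factors (1,1,1).

Boundary ∂_2: C_2 → C_1 maps a triangle to the signed sum of its edges. For instance
  ∂[0,1,2] = [1,2] − [0,2] + [0,1],
  ∂[0,2,3] = [2,3] − [0,3] + [0,2].
This gives a 6×4 integer matrix of rank 3; reducing to Smith normal form yields diagonal entries (1,1,1).

Computing H_k = (kernel of ∂_k) / (image of ∂_{k+1}):

  H_0: rank C_0 − rank ∂_1 = 4 − 3 = 1, and the invariant factors of ∂_1 are all 1, so H_0 ≅ Z.
  H_1: rank ker ∂_1 − rank ∂_2 = (6 − 3) − 3 = 0, and the invariant factors of ∂_2 are all 1, so H_1 ≅ 0.
  H_2: rank ker ∂_2 − rank ∂_3 = (4 − 3) − 0 = 1, and there is no ∂_3, so H_2 ≅ Z.

As a check, the Euler characteristic is 4 − 6 + 4 = 2, which agrees with 1 − 0 + 1 = 2.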